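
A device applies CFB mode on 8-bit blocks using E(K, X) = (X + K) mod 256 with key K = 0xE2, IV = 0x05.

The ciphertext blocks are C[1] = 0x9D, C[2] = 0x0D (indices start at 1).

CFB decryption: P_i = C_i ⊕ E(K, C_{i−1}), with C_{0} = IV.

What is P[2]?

P[2] = 0x72

P[2]: E(K, 0x9D) = 0x7F; 0x0D ⊕ 0x7F = 0x72.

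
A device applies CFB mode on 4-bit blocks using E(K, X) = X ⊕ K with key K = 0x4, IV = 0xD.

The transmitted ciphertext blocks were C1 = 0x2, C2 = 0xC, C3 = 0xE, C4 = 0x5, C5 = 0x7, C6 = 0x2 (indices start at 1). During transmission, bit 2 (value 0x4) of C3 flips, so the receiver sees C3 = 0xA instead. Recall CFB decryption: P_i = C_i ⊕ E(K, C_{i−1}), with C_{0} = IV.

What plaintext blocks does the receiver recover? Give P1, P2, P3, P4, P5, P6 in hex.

P1 = 0xB, P2 = 0xA, P3 = 0x2, P4 = 0xB, P5 = 0x6, P6 = 0x1

Only C3 changed, to 0xA. In CFB, a change in C_i flips the same bit in P_i and garbles P_{i+1}. Decrypting the received ciphertext:
P1: E(K, 0xD) = 0x9; 0x2 ⊕ 0x9 = 0xB.
P2: E(K, 0x2) = 0x6; 0xC ⊕ 0x6 = 0xA.
P3: E(K, 0xC) = 0x8; 0xA ⊕ 0x8 = 0x2.
P4: E(K, 0xA) = 0xE; 0x5 ⊕ 0xE = 0xB.
P5: E(K, 0x5) = 0x1; 0x7 ⊕ 0x1 = 0x6.
P6: E(K, 0x7) = 0x3; 0x2 ⊕ 0x3 = 0x1.
Blocks that differ from the original plaintext: P3, P4.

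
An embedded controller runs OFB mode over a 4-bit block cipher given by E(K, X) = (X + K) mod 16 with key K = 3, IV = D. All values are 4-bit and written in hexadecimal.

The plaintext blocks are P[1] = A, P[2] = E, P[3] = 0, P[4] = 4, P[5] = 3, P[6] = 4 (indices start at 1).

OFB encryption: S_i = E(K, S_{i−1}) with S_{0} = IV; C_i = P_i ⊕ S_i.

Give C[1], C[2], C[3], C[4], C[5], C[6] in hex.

C[1]: S = E(K, D) = 0; A ⊕ 0 = A.
C[2]: S = E(K, 0) = 3; E ⊕ 3 = D.
C[3]: S = E(K, 3) = 6; 0 ⊕ 6 = 6.
C[4]: S = E(K, 6) = 9; 4 ⊕ 9 = D.
C[5]: S = E(K, 9) = C; 3 ⊕ C = F.
C[6]: S = E(K, C) = F; 4 ⊕ F = B.

C[1] = A, C[2] = D, C[3] = 6, C[4] = D, C[5] = F, C[6] = B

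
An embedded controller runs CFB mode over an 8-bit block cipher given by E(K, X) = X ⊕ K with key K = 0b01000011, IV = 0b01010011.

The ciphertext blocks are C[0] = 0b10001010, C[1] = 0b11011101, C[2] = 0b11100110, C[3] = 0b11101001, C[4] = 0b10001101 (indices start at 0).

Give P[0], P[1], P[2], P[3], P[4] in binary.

P[0] = 0b10011010, P[1] = 0b00010100, P[2] = 0b01111000, P[3] = 0b01001100, P[4] = 0b00100111

CFB decryption: P_i = C_i ⊕ E(K, C_{i−1}), with C_{−1} = IV.
P[0]: E(K, 0b01010011) = 0b00010000; 0b10001010 ⊕ 0b00010000 = 0b10011010.
P[1]: E(K, 0b10001010) = 0b11001001; 0b11011101 ⊕ 0b11001001 = 0b00010100.
P[2]: E(K, 0b11011101) = 0b10011110; 0b11100110 ⊕ 0b10011110 = 0b01111000.
P[3]: E(K, 0b11100110) = 0b10100101; 0b11101001 ⊕ 0b10100101 = 0b01001100.
P[4]: E(K, 0b11101001) = 0b10101010; 0b10001101 ⊕ 0b10101010 = 0b00100111.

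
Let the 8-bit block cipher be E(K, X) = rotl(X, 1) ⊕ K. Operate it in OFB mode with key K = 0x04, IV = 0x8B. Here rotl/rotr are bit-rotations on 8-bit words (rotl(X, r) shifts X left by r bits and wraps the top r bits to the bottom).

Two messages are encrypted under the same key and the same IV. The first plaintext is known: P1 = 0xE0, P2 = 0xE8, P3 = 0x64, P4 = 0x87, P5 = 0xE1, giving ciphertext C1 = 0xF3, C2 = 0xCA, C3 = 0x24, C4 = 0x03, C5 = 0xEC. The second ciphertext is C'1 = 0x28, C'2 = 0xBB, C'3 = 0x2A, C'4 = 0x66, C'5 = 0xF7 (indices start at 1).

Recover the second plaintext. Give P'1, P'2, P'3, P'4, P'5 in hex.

In OFB with a reused IV, both messages share the same keystream S_i, so C_i ⊕ C'_i = P_i ⊕ P'_i and thus P'_i = P_i ⊕ C_i ⊕ C'_i.
P'1: 0xE0 ⊕ 0xF3 ⊕ 0x28 = 0x3B.
P'2: 0xE8 ⊕ 0xCA ⊕ 0xBB = 0x99.
P'3: 0x64 ⊕ 0x24 ⊕ 0x2A = 0x6A.
P'4: 0x87 ⊕ 0x03 ⊕ 0x66 = 0xE2.
P'5: 0xE1 ⊕ 0xEC ⊕ 0xF7 = 0xFA.

P'1 = 0x3B, P'2 = 0x99, P'3 = 0x6A, P'4 = 0xE2, P'5 = 0xFA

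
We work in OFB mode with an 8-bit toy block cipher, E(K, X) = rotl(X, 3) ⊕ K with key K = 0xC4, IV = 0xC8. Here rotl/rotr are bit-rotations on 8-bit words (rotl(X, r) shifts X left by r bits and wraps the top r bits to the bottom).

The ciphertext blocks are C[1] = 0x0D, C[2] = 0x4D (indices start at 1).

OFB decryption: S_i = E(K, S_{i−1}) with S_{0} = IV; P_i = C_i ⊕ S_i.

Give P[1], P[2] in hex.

P[1] = 0x8F, P[2] = 0x9D

P[1]: S = E(K, 0xC8) = 0x82; 0x0D ⊕ 0x82 = 0x8F.
P[2]: S = E(K, 0x82) = 0xD0; 0x4D ⊕ 0xD0 = 0x9D.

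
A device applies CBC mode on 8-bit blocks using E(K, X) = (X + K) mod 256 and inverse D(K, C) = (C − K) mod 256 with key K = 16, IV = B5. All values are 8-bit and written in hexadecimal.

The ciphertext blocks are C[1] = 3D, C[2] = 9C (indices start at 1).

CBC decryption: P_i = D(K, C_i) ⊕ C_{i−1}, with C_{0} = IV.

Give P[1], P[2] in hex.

P[1] = 92, P[2] = BB

P[1]: D(K, 3D) = 27; 27 ⊕ B5 = 92.
P[2]: D(K, 9C) = 86; 86 ⊕ 3D = BB.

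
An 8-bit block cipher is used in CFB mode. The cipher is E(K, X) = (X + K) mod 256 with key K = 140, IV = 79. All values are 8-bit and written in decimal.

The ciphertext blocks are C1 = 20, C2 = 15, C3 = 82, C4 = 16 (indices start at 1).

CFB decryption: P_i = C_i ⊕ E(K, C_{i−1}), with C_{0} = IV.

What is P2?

P2 = 175

P2: E(K, 20) = 160; 15 ⊕ 160 = 175.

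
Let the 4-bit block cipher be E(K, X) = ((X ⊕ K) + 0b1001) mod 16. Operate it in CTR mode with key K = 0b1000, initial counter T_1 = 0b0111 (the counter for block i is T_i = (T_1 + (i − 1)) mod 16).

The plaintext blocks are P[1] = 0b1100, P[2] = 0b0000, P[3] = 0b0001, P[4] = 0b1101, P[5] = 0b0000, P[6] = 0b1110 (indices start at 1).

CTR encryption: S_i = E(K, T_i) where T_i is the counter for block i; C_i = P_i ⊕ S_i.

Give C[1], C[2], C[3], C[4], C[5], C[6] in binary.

C[1] = 0b0100, C[2] = 0b1001, C[3] = 0b1011, C[4] = 0b0110, C[5] = 0b1100, C[6] = 0b0011

C[1]: T = 0b0111, S = E(K, T) = 0b1000; 0b1100 ⊕ 0b1000 = 0b0100.
C[2]: T = 0b1000, S = E(K, T) = 0b1001; 0b0000 ⊕ 0b1001 = 0b1001.
C[3]: T = 0b1001, S = E(K, T) = 0b1010; 0b0001 ⊕ 0b1010 = 0b1011.
C[4]: T = 0b1010, S = E(K, T) = 0b1011; 0b1101 ⊕ 0b1011 = 0b0110.
C[5]: T = 0b1011, S = E(K, T) = 0b1100; 0b0000 ⊕ 0b1100 = 0b1100.
C[6]: T = 0b1100, S = E(K, T) = 0b1101; 0b1110 ⊕ 0b1101 = 0b0011.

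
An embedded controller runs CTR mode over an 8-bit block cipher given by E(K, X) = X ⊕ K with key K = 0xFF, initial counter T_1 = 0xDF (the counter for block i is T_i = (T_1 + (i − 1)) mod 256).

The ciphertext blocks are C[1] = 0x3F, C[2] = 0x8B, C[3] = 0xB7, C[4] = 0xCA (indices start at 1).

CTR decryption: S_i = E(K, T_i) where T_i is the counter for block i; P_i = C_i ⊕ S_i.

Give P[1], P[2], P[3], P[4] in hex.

P[1]: T = 0xDF, S = E(K, T) = 0x20; 0x3F ⊕ 0x20 = 0x1F.
P[2]: T = 0xE0, S = E(K, T) = 0x1F; 0x8B ⊕ 0x1F = 0x94.
P[3]: T = 0xE1, S = E(K, T) = 0x1E; 0xB7 ⊕ 0x1E = 0xA9.
P[4]: T = 0xE2, S = E(K, T) = 0x1D; 0xCA ⊕ 0x1D = 0xD7.

P[1] = 0x1F, P[2] = 0x94, P[3] = 0xA9, P[4] = 0xD7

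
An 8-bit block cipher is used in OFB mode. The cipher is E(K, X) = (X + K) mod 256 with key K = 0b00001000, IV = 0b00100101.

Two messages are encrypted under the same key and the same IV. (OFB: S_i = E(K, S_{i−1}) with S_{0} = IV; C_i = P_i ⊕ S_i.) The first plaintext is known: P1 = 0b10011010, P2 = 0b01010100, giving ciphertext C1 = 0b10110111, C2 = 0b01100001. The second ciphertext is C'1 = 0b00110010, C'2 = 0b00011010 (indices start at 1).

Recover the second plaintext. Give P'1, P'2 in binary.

P'1 = 0b00011111, P'2 = 0b00101111

In OFB with a reused IV, both messages share the same keystream S_i, so C_i ⊕ C'_i = P_i ⊕ P'_i and thus P'_i = P_i ⊕ C_i ⊕ C'_i.
P'1: 0b10011010 ⊕ 0b10110111 ⊕ 0b00110010 = 0b00011111.
P'2: 0b01010100 ⊕ 0b01100001 ⊕ 0b00011010 = 0b00101111.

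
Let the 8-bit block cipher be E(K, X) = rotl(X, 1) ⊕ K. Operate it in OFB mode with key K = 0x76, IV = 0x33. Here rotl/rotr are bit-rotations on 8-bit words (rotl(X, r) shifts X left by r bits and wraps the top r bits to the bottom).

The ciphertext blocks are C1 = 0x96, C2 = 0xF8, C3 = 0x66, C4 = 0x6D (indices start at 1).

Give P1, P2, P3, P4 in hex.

P1 = 0x86, P2 = 0xAE, P3 = 0xBC, P4 = 0xAE

OFB decryption: S_i = E(K, S_{i−1}) with S_{0} = IV; P_i = C_i ⊕ S_i.
P1: S = E(K, 0x33) = 0x10; 0x96 ⊕ 0x10 = 0x86.
P2: S = E(K, 0x10) = 0x56; 0xF8 ⊕ 0x56 = 0xAE.
P3: S = E(K, 0x56) = 0xDA; 0x66 ⊕ 0xDA = 0xBC.
P4: S = E(K, 0xDA) = 0xC3; 0x6D ⊕ 0xC3 = 0xAE.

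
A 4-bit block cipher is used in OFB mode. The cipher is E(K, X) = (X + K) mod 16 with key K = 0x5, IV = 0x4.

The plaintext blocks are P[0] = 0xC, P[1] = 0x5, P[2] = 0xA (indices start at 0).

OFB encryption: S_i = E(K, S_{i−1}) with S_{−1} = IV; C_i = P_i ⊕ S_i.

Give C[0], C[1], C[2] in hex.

C[0]: S = E(K, 0x4) = 0x9; 0xC ⊕ 0x9 = 0x5.
C[1]: S = E(K, 0x9) = 0xE; 0x5 ⊕ 0xE = 0xB.
C[2]: S = E(K, 0xE) = 0x3; 0xA ⊕ 0x3 = 0x9.

C[0] = 0x5, C[1] = 0xB, C[2] = 0x9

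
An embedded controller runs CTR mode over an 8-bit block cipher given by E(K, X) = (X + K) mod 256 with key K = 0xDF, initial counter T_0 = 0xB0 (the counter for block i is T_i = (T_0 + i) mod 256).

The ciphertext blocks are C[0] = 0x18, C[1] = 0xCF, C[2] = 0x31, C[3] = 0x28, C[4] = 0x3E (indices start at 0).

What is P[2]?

CTR decryption: S_i = E(K, T_i) where T_i is the counter for block i; P_i = C_i ⊕ S_i.
P[2]: T = 0xB2, S = E(K, T) = 0x91; 0x31 ⊕ 0x91 = 0xA0.

P[2] = 0xA0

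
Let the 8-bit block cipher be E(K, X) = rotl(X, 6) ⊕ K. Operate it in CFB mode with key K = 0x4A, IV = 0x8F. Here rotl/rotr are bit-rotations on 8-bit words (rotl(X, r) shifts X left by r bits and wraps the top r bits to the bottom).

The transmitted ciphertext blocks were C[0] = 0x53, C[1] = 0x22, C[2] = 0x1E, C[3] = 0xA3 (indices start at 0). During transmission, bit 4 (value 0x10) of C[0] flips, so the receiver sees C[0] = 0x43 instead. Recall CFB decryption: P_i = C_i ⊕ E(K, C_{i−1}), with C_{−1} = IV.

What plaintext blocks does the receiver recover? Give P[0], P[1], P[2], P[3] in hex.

Only C[0] changed, to 0x43. In CFB, a change in C_i flips the same bit in P_i and garbles P_{i+1}. Decrypting the received ciphertext:
P[0]: E(K, 0x8F) = 0xA9; 0x43 ⊕ 0xA9 = 0xEA.
P[1]: E(K, 0x43) = 0x9A; 0x22 ⊕ 0x9A = 0xB8.
P[2]: E(K, 0x22) = 0xC2; 0x1E ⊕ 0xC2 = 0xDC.
P[3]: E(K, 0x1E) = 0xCD; 0xA3 ⊕ 0xCD = 0x6E.
Blocks that differ from the original plaintext: P[0], P[1].

P[0] = 0xEA, P[1] = 0xB8, P[2] = 0xDC, P[3] = 0x6E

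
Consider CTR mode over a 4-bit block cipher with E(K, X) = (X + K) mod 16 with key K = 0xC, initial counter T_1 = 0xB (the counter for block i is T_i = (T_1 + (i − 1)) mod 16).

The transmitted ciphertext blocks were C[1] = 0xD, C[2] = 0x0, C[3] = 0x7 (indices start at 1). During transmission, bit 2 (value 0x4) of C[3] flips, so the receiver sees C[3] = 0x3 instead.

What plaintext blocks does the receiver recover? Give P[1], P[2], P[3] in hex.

CTR decryption: S_i = E(K, T_i) where T_i is the counter for block i; P_i = C_i ⊕ S_i.
Only C[3] changed, to 0x3. In CTR, a change in C_i flips the same bit in P_i only; the keystream is unaffected. Decrypting the received ciphertext:
P[1]: T = 0xB, S = E(K, T) = 0x7; 0xD ⊕ 0x7 = 0xA.
P[2]: T = 0xC, S = E(K, T) = 0x8; 0x0 ⊕ 0x8 = 0x8.
P[3]: T = 0xD, S = E(K, T) = 0x9; 0x3 ⊕ 0x9 = 0xA.
Blocks that differ from the original plaintext: P[3].

P[1] = 0xA, P[2] = 0x8, P[3] = 0xA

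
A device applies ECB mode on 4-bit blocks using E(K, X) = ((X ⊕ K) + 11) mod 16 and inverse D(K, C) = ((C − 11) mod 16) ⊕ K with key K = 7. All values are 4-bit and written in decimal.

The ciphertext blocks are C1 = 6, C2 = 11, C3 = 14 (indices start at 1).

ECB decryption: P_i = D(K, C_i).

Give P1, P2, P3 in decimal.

P1 = 12, P2 = 7, P3 = 4

P1: D(K, 6) = 12.
P2: D(K, 11) = 7.
P3: D(K, 14) = 4.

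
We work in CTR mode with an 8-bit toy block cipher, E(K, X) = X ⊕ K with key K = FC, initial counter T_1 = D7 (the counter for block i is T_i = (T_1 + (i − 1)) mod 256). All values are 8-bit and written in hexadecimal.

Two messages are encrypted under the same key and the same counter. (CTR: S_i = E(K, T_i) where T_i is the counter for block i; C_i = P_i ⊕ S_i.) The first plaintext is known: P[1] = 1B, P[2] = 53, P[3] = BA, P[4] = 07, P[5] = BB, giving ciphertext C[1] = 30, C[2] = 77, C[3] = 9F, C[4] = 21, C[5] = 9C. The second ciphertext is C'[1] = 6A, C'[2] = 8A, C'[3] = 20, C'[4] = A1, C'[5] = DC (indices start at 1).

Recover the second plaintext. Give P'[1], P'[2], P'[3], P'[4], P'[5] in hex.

P'[1] = 41, P'[2] = AE, P'[3] = 05, P'[4] = 87, P'[5] = FB

In CTR with a reused counter, both messages share the same keystream S_i, so C_i ⊕ C'_i = P_i ⊕ P'_i and thus P'_i = P_i ⊕ C_i ⊕ C'_i.
P'[1]: 1B ⊕ 30 ⊕ 6A = 41.
P'[2]: 53 ⊕ 77 ⊕ 8A = AE.
P'[3]: BA ⊕ 9F ⊕ 20 = 05.
P'[4]: 07 ⊕ 21 ⊕ A1 = 87.
P'[5]: BB ⊕ 9C ⊕ DC = FB.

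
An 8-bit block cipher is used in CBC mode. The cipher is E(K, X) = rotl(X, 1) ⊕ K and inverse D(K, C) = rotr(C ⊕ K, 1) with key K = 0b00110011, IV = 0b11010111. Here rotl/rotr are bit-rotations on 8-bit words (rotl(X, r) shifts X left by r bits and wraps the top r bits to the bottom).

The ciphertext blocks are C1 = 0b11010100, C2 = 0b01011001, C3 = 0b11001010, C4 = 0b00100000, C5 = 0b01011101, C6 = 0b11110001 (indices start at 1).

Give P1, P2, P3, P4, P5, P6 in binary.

CBC decryption: P_i = D(K, C_i) ⊕ C_{i−1}, with C_{0} = IV.
P1: D(K, 0b11010100) = 0b11110011; 0b11110011 ⊕ 0b11010111 = 0b00100100.
P2: D(K, 0b01011001) = 0b00110101; 0b00110101 ⊕ 0b11010100 = 0b11100001.
P3: D(K, 0b11001010) = 0b11111100; 0b11111100 ⊕ 0b01011001 = 0b10100101.
P4: D(K, 0b00100000) = 0b10001001; 0b10001001 ⊕ 0b11001010 = 0b01000011.
P5: D(K, 0b01011101) = 0b00110111; 0b00110111 ⊕ 0b00100000 = 0b00010111.
P6: D(K, 0b11110001) = 0b01100001; 0b01100001 ⊕ 0b01011101 = 0b00111100.

P1 = 0b00100100, P2 = 0b11100001, P3 = 0b10100101, P4 = 0b01000011, P5 = 0b00010111, P6 = 0b00111100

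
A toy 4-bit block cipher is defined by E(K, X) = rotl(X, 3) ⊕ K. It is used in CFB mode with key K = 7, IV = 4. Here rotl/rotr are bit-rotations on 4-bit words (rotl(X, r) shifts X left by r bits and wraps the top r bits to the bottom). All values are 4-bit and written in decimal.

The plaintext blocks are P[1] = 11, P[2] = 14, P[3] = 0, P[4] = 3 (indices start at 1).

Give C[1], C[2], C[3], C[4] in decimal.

CFB encryption: C_i = P_i ⊕ E(K, C_{i−1}), with C_{0} = IV.
C[1]: E(K, 4) = 5; 11 ⊕ 5 = 14.
C[2]: E(K, 14) = 0; 14 ⊕ 0 = 14.
C[3]: E(K, 14) = 0; 0 ⊕ 0 = 0.
C[4]: E(K, 0) = 7; 3 ⊕ 7 = 4.

C[1] = 14, C[2] = 14, C[3] = 0, C[4] = 4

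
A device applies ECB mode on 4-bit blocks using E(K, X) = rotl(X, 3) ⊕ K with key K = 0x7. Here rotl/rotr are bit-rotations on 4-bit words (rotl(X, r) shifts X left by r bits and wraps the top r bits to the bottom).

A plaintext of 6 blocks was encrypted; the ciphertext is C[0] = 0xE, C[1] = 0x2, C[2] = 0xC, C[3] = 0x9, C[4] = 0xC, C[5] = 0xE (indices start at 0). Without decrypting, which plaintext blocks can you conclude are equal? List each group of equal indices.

ECB encrypts each block independently with the same key, so equal ciphertext blocks imply equal plaintext blocks.
C[0] = C[5] = 0xE, so P[0] = P[5].
C[2] = C[4] = 0xC, so P[2] = P[4].

P[0] = P[5]; P[2] = P[4]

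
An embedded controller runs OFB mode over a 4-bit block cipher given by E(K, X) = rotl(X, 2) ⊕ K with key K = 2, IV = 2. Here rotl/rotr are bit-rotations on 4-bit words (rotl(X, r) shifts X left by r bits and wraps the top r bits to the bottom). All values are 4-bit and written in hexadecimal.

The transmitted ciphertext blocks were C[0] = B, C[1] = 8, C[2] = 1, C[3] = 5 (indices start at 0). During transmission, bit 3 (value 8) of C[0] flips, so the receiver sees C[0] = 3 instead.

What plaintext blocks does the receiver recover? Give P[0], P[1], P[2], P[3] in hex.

P[0] = 9, P[1] = 0, P[2] = 1, P[3] = 7

OFB decryption: S_i = E(K, S_{i−1}) with S_{−1} = IV; P_i = C_i ⊕ S_i.
Only C[0] changed, to 3. In OFB, a change in C_i flips the same bit in P_i only; the keystream is unaffected. Decrypting the received ciphertext:
P[0]: S = E(K, 2) = A; 3 ⊕ A = 9.
P[1]: S = E(K, A) = 8; 8 ⊕ 8 = 0.
P[2]: S = E(K, 8) = 0; 1 ⊕ 0 = 1.
P[3]: S = E(K, 0) = 2; 5 ⊕ 2 = 7.
Blocks that differ from the original plaintext: P[0].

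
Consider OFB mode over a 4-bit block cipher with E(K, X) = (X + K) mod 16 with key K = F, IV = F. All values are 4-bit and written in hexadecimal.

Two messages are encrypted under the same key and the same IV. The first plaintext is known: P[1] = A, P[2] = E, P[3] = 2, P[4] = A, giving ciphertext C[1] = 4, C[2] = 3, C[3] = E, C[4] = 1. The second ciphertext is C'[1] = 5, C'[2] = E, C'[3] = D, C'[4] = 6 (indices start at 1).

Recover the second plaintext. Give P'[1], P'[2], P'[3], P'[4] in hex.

In OFB with a reused IV, both messages share the same keystream S_i, so C_i ⊕ C'_i = P_i ⊕ P'_i and thus P'_i = P_i ⊕ C_i ⊕ C'_i.
P'[1]: A ⊕ 4 ⊕ 5 = B.
P'[2]: E ⊕ 3 ⊕ E = 3.
P'[3]: 2 ⊕ E ⊕ D = 1.
P'[4]: A ⊕ 1 ⊕ 6 = D.

P'[1] = B, P'[2] = 3, P'[3] = 1, P'[4] = D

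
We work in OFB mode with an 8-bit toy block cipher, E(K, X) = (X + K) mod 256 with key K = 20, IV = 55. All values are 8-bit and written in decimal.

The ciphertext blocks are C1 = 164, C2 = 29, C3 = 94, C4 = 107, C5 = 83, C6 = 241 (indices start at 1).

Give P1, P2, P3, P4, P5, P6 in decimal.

P1 = 239, P2 = 66, P3 = 45, P4 = 236, P5 = 200, P6 = 94

OFB decryption: S_i = E(K, S_{i−1}) with S_{0} = IV; P_i = C_i ⊕ S_i.
P1: S = E(K, 55) = 75; 164 ⊕ 75 = 239.
P2: S = E(K, 75) = 95; 29 ⊕ 95 = 66.
P3: S = E(K, 95) = 115; 94 ⊕ 115 = 45.
P4: S = E(K, 115) = 135; 107 ⊕ 135 = 236.
P5: S = E(K, 135) = 155; 83 ⊕ 155 = 200.
P6: S = E(K, 155) = 175; 241 ⊕ 175 = 94.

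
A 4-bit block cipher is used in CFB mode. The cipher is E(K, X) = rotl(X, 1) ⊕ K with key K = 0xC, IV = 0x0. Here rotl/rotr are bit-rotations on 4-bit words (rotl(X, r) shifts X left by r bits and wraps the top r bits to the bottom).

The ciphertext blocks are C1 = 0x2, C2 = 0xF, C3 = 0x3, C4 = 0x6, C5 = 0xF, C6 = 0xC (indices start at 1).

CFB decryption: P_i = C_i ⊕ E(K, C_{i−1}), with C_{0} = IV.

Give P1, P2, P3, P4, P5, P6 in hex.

P1 = 0xE, P2 = 0x7, P3 = 0x0, P4 = 0xC, P5 = 0xF, P6 = 0xF

P1: E(K, 0x0) = 0xC; 0x2 ⊕ 0xC = 0xE.
P2: E(K, 0x2) = 0x8; 0xF ⊕ 0x8 = 0x7.
P3: E(K, 0xF) = 0x3; 0x3 ⊕ 0x3 = 0x0.
P4: E(K, 0x3) = 0xA; 0x6 ⊕ 0xA = 0xC.
P5: E(K, 0x6) = 0x0; 0xF ⊕ 0x0 = 0xF.
P6: E(K, 0xF) = 0x3; 0xC ⊕ 0x3 = 0xF.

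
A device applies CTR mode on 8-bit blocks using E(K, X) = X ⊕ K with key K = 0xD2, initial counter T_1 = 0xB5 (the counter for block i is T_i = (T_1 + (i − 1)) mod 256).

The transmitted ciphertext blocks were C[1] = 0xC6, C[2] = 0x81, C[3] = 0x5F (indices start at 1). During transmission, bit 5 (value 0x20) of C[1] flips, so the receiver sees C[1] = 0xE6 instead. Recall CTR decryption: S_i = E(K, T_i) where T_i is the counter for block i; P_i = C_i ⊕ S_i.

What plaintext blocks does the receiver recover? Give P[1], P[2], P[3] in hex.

P[1] = 0x81, P[2] = 0xE5, P[3] = 0x3A

Only C[1] changed, to 0xE6. In CTR, a change in C_i flips the same bit in P_i only; the keystream is unaffected. Decrypting the received ciphertext:
P[1]: T = 0xB5, S = E(K, T) = 0x67; 0xE6 ⊕ 0x67 = 0x81.
P[2]: T = 0xB6, S = E(K, T) = 0x64; 0x81 ⊕ 0x64 = 0xE5.
P[3]: T = 0xB7, S = E(K, T) = 0x65; 0x5F ⊕ 0x65 = 0x3A.
Blocks that differ from the original plaintext: P[1].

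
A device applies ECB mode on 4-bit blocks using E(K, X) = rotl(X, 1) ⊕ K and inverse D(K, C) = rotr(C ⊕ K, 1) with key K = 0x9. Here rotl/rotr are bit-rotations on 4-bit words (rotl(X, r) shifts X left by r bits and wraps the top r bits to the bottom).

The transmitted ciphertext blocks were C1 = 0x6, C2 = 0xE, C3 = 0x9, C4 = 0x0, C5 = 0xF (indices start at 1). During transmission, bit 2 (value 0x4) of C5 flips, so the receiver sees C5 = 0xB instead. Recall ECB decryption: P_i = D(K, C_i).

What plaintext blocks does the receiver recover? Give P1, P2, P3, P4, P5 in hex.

P1 = 0xF, P2 = 0xB, P3 = 0x0, P4 = 0xC, P5 = 0x1

Only C5 changed, to 0xB. In ECB, a change in C_i affects only P_i. Decrypting the received ciphertext:
P1: D(K, 0x6) = 0xF.
P2: D(K, 0xE) = 0xB.
P3: D(K, 0x9) = 0x0.
P4: D(K, 0x0) = 0xC.
P5: D(K, 0xB) = 0x1.
Blocks that differ from the original plaintext: P5.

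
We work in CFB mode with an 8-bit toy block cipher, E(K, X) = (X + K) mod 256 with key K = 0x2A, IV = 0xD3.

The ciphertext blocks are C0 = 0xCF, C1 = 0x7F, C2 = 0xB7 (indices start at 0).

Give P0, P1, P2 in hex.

P0 = 0x32, P1 = 0x86, P2 = 0x1E

CFB decryption: P_i = C_i ⊕ E(K, C_{i−1}), with C_{−1} = IV.
P0: E(K, 0xD3) = 0xFD; 0xCF ⊕ 0xFD = 0x32.
P1: E(K, 0xCF) = 0xF9; 0x7F ⊕ 0xF9 = 0x86.
P2: E(K, 0x7F) = 0xA9; 0xB7 ⊕ 0xA9 = 0x1E.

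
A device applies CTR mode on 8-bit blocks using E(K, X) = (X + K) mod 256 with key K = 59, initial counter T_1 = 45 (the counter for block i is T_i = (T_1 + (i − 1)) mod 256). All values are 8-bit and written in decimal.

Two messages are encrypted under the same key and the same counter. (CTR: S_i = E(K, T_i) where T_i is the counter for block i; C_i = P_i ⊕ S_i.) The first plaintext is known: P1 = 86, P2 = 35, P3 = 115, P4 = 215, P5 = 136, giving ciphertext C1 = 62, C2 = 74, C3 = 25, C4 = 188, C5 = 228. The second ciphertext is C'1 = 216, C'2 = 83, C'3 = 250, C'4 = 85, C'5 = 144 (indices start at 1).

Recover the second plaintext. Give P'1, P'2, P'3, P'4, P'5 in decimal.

P'1 = 176, P'2 = 58, P'3 = 144, P'4 = 62, P'5 = 252

In CTR with a reused counter, both messages share the same keystream S_i, so C_i ⊕ C'_i = P_i ⊕ P'_i and thus P'_i = P_i ⊕ C_i ⊕ C'_i.
P'1: 86 ⊕ 62 ⊕ 216 = 176.
P'2: 35 ⊕ 74 ⊕ 83 = 58.
P'3: 115 ⊕ 25 ⊕ 250 = 144.
P'4: 215 ⊕ 188 ⊕ 85 = 62.
P'5: 136 ⊕ 228 ⊕ 144 = 252.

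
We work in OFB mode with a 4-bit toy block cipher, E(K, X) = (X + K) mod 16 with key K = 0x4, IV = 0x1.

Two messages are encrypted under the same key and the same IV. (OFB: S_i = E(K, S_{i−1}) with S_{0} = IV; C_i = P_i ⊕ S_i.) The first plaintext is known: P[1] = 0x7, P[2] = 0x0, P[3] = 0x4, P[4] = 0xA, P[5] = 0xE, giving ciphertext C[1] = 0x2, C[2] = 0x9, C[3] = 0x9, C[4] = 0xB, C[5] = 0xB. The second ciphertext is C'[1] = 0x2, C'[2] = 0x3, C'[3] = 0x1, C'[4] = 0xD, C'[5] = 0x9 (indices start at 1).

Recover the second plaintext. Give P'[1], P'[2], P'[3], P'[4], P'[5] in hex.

In OFB with a reused IV, both messages share the same keystream S_i, so C_i ⊕ C'_i = P_i ⊕ P'_i and thus P'_i = P_i ⊕ C_i ⊕ C'_i.
P'[1]: 0x7 ⊕ 0x2 ⊕ 0x2 = 0x7.
P'[2]: 0x0 ⊕ 0x9 ⊕ 0x3 = 0xA.
P'[3]: 0x4 ⊕ 0x9 ⊕ 0x1 = 0xC.
P'[4]: 0xA ⊕ 0xB ⊕ 0xD = 0xC.
P'[5]: 0xE ⊕ 0xB ⊕ 0x9 = 0xC.

P'[1] = 0x7, P'[2] = 0xA, P'[3] = 0xC, P'[4] = 0xC, P'[5] = 0xC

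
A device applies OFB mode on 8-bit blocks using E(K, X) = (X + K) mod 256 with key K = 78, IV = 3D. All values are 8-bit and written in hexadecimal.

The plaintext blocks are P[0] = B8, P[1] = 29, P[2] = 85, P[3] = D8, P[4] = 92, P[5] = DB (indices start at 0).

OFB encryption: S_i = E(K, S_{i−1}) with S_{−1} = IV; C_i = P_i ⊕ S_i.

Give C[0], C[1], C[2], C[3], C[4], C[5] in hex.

C[0] = 0D, C[1] = 04, C[2] = 20, C[3] = C5, C[4] = 07, C[5] = D6

C[0]: S = E(K, 3D) = B5; B8 ⊕ B5 = 0D.
C[1]: S = E(K, B5) = 2D; 29 ⊕ 2D = 04.
C[2]: S = E(K, 2D) = A5; 85 ⊕ A5 = 20.
C[3]: S = E(K, A5) = 1D; D8 ⊕ 1D = C5.
C[4]: S = E(K, 1D) = 95; 92 ⊕ 95 = 07.
C[5]: S = E(K, 95) = 0D; DB ⊕ 0D = D6.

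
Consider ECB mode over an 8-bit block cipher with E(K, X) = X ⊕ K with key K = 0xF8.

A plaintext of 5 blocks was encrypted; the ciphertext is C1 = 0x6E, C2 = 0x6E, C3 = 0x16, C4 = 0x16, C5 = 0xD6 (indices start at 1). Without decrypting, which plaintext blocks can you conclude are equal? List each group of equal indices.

ECB encrypts each block independently with the same key, so equal ciphertext blocks imply equal plaintext blocks.
C1 = C2 = 0x6E, so P1 = P2.
C3 = C4 = 0x16, so P3 = P4.

P1 = P2; P3 = P4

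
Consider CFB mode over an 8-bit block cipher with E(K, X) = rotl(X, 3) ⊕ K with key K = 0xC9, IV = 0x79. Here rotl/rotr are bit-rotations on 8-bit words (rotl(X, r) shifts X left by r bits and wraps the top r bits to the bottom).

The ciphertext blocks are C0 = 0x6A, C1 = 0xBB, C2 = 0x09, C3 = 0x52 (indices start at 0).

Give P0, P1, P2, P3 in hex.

P0 = 0x68, P1 = 0x21, P2 = 0x1D, P3 = 0xD3

CFB decryption: P_i = C_i ⊕ E(K, C_{i−1}), with C_{−1} = IV.
P0: E(K, 0x79) = 0x02; 0x6A ⊕ 0x02 = 0x68.
P1: E(K, 0x6A) = 0x9A; 0xBB ⊕ 0x9A = 0x21.
P2: E(K, 0xBB) = 0x14; 0x09 ⊕ 0x14 = 0x1D.
P3: E(K, 0x09) = 0x81; 0x52 ⊕ 0x81 = 0xD3.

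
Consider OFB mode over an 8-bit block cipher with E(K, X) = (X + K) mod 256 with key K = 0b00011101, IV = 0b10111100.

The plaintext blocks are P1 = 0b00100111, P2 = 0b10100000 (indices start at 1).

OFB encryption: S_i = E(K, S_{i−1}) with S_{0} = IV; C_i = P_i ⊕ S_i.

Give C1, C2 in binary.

C1: S = E(K, 0b10111100) = 0b11011001; 0b00100111 ⊕ 0b11011001 = 0b11111110.
C2: S = E(K, 0b11011001) = 0b11110110; 0b10100000 ⊕ 0b11110110 = 0b01010110.

C1 = 0b11111110, C2 = 0b01010110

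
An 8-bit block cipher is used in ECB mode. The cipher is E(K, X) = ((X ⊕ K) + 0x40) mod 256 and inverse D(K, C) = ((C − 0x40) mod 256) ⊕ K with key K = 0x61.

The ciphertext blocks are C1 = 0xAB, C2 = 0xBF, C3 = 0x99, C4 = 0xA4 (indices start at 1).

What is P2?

ECB decryption: P_i = D(K, C_i).
P2: D(K, 0xBF) = 0x1E.

P2 = 0x1E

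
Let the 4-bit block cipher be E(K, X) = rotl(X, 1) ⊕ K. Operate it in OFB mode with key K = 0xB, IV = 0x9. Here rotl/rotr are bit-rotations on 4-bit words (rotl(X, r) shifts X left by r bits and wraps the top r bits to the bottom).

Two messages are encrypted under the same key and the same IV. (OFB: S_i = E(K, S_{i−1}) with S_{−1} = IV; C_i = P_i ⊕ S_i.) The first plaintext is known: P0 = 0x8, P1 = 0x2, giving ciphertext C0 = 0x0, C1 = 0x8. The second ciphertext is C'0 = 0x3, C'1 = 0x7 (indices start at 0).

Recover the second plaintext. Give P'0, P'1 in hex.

P'0 = 0xB, P'1 = 0xD

In OFB with a reused IV, both messages share the same keystream S_i, so C_i ⊕ C'_i = P_i ⊕ P'_i and thus P'_i = P_i ⊕ C_i ⊕ C'_i.
P'0: 0x8 ⊕ 0x0 ⊕ 0x3 = 0xB.
P'1: 0x2 ⊕ 0x8 ⊕ 0x7 = 0xD.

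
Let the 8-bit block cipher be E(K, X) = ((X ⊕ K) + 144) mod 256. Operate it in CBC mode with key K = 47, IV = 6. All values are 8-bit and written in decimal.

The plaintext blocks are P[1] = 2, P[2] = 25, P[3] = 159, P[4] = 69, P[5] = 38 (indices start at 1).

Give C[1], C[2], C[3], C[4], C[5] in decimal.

C[1] = 187, C[2] = 29, C[3] = 61, C[4] = 231, C[5] = 126

CBC encryption: C_i = E(K, P_i ⊕ C_{i−1}), with C_{0} = IV.
C[1]: P[1] ⊕ 6 = 4; E(K, 4) = 187.
C[2]: P[2] ⊕ 187 = 162; E(K, 162) = 29.
C[3]: P[3] ⊕ 29 = 130; E(K, 130) = 61.
C[4]: P[4] ⊕ 61 = 120; E(K, 120) = 231.
C[5]: P[5] ⊕ 231 = 193; E(K, 193) = 126.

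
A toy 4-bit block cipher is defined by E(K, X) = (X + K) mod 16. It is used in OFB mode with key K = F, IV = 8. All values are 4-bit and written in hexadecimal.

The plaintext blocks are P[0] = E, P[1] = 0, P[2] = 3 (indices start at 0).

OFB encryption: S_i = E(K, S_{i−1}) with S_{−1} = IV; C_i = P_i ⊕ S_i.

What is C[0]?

C[0]: S = E(K, 8) = 7; E ⊕ 7 = 9.

C[0] = 9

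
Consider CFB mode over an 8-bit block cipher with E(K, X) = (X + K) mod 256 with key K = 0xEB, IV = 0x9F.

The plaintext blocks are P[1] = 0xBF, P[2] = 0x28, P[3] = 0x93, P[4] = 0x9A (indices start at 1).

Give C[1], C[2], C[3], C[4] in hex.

C[1] = 0x35, C[2] = 0x08, C[3] = 0x60, C[4] = 0xD1

CFB encryption: C_i = P_i ⊕ E(K, C_{i−1}), with C_{0} = IV.
C[1]: E(K, 0x9F) = 0x8A; 0xBF ⊕ 0x8A = 0x35.
C[2]: E(K, 0x35) = 0x20; 0x28 ⊕ 0x20 = 0x08.
C[3]: E(K, 0x08) = 0xF3; 0x93 ⊕ 0xF3 = 0x60.
C[4]: E(K, 0x60) = 0x4B; 0x9A ⊕ 0x4B = 0xD1.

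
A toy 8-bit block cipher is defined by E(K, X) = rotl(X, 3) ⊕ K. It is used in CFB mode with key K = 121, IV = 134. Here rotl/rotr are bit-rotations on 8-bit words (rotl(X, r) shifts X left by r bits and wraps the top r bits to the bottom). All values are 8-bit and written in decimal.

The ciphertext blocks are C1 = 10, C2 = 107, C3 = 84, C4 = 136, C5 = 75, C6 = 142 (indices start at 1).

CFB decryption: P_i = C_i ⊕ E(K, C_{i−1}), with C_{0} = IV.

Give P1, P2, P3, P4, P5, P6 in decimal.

P1: E(K, 134) = 77; 10 ⊕ 77 = 71.
P2: E(K, 10) = 41; 107 ⊕ 41 = 66.
P3: E(K, 107) = 34; 84 ⊕ 34 = 118.
P4: E(K, 84) = 219; 136 ⊕ 219 = 83.
P5: E(K, 136) = 61; 75 ⊕ 61 = 118.
P6: E(K, 75) = 35; 142 ⊕ 35 = 173.

P1 = 71, P2 = 66, P3 = 118, P4 = 83, P5 = 118, P6 = 173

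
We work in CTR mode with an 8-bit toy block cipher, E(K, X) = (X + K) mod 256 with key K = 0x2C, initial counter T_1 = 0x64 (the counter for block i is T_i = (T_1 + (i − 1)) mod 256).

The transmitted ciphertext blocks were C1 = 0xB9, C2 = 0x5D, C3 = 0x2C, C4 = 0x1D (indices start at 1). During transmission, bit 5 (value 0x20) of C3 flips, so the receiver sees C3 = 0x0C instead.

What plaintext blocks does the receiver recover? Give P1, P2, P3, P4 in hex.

P1 = 0x29, P2 = 0xCC, P3 = 0x9E, P4 = 0x8E

CTR decryption: S_i = E(K, T_i) where T_i is the counter for block i; P_i = C_i ⊕ S_i.
Only C3 changed, to 0x0C. In CTR, a change in C_i flips the same bit in P_i only; the keystream is unaffected. Decrypting the received ciphertext:
P1: T = 0x64, S = E(K, T) = 0x90; 0xB9 ⊕ 0x90 = 0x29.
P2: T = 0x65, S = E(K, T) = 0x91; 0x5D ⊕ 0x91 = 0xCC.
P3: T = 0x66, S = E(K, T) = 0x92; 0x0C ⊕ 0x92 = 0x9E.
P4: T = 0x67, S = E(K, T) = 0x93; 0x1D ⊕ 0x93 = 0x8E.
Blocks that differ from the original plaintext: P3.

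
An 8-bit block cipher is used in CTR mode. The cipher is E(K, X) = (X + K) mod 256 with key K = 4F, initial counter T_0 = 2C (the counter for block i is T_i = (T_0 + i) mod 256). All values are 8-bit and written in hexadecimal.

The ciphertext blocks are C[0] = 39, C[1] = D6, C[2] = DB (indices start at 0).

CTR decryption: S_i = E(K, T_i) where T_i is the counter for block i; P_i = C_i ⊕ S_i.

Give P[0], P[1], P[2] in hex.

P[0] = 42, P[1] = AA, P[2] = A6

P[0]: T = 2C, S = E(K, T) = 7B; 39 ⊕ 7B = 42.
P[1]: T = 2D, S = E(K, T) = 7C; D6 ⊕ 7C = AA.
P[2]: T = 2E, S = E(K, T) = 7D; DB ⊕ 7D = A6.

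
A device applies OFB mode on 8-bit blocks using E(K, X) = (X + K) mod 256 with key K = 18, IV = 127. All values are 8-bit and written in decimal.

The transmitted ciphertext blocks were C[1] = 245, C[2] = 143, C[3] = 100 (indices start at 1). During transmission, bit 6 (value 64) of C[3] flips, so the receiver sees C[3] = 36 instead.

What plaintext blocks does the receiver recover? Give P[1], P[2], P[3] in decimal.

P[1] = 100, P[2] = 44, P[3] = 145

OFB decryption: S_i = E(K, S_{i−1}) with S_{0} = IV; P_i = C_i ⊕ S_i.
Only C[3] changed, to 36. In OFB, a change in C_i flips the same bit in P_i only; the keystream is unaffected. Decrypting the received ciphertext:
P[1]: S = E(K, 127) = 145; 245 ⊕ 145 = 100.
P[2]: S = E(K, 145) = 163; 143 ⊕ 163 = 44.
P[3]: S = E(K, 163) = 181; 36 ⊕ 181 = 145.
Blocks that differ from the original plaintext: P[3].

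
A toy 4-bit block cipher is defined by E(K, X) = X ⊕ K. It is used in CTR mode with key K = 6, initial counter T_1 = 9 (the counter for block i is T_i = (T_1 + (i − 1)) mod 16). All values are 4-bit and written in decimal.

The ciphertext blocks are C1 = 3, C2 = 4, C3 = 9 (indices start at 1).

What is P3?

CTR decryption: S_i = E(K, T_i) where T_i is the counter for block i; P_i = C_i ⊕ S_i.
P3: T = 11, S = E(K, T) = 13; 9 ⊕ 13 = 4.

P3 = 4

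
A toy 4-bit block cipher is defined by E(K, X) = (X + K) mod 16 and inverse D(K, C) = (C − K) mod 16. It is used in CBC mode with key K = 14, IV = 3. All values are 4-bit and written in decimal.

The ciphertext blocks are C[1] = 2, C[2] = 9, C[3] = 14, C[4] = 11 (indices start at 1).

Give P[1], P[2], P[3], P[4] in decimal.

CBC decryption: P_i = D(K, C_i) ⊕ C_{i−1}, with C_{0} = IV.
P[1]: D(K, 2) = 4; 4 ⊕ 3 = 7.
P[2]: D(K, 9) = 11; 11 ⊕ 2 = 9.
P[3]: D(K, 14) = 0; 0 ⊕ 9 = 9.
P[4]: D(K, 11) = 13; 13 ⊕ 14 = 3.

P[1] = 7, P[2] = 9, P[3] = 9, P[4] = 3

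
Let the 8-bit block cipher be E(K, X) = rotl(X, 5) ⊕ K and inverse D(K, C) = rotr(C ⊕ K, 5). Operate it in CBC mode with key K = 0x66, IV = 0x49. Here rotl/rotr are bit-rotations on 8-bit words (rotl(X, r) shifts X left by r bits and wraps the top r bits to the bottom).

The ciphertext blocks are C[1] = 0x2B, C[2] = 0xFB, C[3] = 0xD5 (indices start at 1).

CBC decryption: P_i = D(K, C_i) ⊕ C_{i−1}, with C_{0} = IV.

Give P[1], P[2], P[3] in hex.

P[1] = 0x23, P[2] = 0xC7, P[3] = 0x66

P[1]: D(K, 0x2B) = 0x6A; 0x6A ⊕ 0x49 = 0x23.
P[2]: D(K, 0xFB) = 0xEC; 0xEC ⊕ 0x2B = 0xC7.
P[3]: D(K, 0xD5) = 0x9D; 0x9D ⊕ 0xFB = 0x66.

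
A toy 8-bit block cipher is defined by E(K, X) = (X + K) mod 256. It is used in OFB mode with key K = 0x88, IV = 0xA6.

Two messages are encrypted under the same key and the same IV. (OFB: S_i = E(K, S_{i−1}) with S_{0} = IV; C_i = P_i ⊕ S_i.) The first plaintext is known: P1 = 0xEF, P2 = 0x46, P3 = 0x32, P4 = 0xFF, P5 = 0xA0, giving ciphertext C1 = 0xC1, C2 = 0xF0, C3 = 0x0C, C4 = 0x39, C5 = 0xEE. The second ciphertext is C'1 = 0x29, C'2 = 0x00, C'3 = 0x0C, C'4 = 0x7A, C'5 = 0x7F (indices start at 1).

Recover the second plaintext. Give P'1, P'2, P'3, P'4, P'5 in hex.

In OFB with a reused IV, both messages share the same keystream S_i, so C_i ⊕ C'_i = P_i ⊕ P'_i and thus P'_i = P_i ⊕ C_i ⊕ C'_i.
P'1: 0xEF ⊕ 0xC1 ⊕ 0x29 = 0x07.
P'2: 0x46 ⊕ 0xF0 ⊕ 0x00 = 0xB6.
P'3: 0x32 ⊕ 0x0C ⊕ 0x0C = 0x32.
P'4: 0xFF ⊕ 0x39 ⊕ 0x7A = 0xBC.
P'5: 0xA0 ⊕ 0xEE ⊕ 0x7F = 0x31.

P'1 = 0x07, P'2 = 0xB6, P'3 = 0x32, P'4 = 0xBC, P'5 = 0x31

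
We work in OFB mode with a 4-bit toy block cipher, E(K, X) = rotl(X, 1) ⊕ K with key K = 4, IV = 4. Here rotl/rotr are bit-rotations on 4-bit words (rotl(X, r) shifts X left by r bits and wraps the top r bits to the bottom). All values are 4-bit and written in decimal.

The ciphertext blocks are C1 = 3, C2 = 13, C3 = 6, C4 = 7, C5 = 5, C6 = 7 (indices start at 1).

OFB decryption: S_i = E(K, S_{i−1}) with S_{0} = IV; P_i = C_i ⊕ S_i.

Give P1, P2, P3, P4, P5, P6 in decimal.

P1: S = E(K, 4) = 12; 3 ⊕ 12 = 15.
P2: S = E(K, 12) = 13; 13 ⊕ 13 = 0.
P3: S = E(K, 13) = 15; 6 ⊕ 15 = 9.
P4: S = E(K, 15) = 11; 7 ⊕ 11 = 12.
P5: S = E(K, 11) = 3; 5 ⊕ 3 = 6.
P6: S = E(K, 3) = 2; 7 ⊕ 2 = 5.

P1 = 15, P2 = 0, P3 = 9, P4 = 12, P5 = 6, P6 = 5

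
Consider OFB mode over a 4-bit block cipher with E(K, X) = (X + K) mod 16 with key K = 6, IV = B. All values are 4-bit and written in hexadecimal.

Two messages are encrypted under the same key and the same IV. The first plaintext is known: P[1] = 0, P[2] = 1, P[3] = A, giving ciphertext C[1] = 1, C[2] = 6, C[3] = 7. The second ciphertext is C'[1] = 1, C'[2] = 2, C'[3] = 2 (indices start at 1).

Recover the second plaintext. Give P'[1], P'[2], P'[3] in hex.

P'[1] = 0, P'[2] = 5, P'[3] = F

In OFB with a reused IV, both messages share the same keystream S_i, so C_i ⊕ C'_i = P_i ⊕ P'_i and thus P'_i = P_i ⊕ C_i ⊕ C'_i.
P'[1]: 0 ⊕ 1 ⊕ 1 = 0.
P'[2]: 1 ⊕ 6 ⊕ 2 = 5.
P'[3]: A ⊕ 7 ⊕ 2 = F.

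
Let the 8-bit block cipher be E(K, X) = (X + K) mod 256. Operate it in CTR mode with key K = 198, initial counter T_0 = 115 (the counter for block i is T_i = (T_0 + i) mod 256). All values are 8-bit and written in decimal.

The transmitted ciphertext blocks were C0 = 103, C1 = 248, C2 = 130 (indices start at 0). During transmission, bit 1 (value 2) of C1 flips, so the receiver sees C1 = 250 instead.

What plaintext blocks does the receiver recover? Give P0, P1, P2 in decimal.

P0 = 94, P1 = 192, P2 = 185

CTR decryption: S_i = E(K, T_i) where T_i is the counter for block i; P_i = C_i ⊕ S_i.
Only C1 changed, to 250. In CTR, a change in C_i flips the same bit in P_i only; the keystream is unaffected. Decrypting the received ciphertext:
P0: T = 115, S = E(K, T) = 57; 103 ⊕ 57 = 94.
P1: T = 116, S = E(K, T) = 58; 250 ⊕ 58 = 192.
P2: T = 117, S = E(K, T) = 59; 130 ⊕ 59 = 185.
Blocks that differ from the original plaintext: P1.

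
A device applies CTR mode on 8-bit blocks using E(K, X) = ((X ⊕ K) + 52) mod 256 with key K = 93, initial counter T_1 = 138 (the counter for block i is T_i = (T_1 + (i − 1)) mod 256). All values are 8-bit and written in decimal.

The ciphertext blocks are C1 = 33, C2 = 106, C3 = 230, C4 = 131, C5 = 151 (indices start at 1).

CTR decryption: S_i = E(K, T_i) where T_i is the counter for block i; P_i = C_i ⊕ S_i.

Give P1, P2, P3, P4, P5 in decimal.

P1: T = 138, S = E(K, T) = 11; 33 ⊕ 11 = 42.
P2: T = 139, S = E(K, T) = 10; 106 ⊕ 10 = 96.
P3: T = 140, S = E(K, T) = 5; 230 ⊕ 5 = 227.
P4: T = 141, S = E(K, T) = 4; 131 ⊕ 4 = 135.
P5: T = 142, S = E(K, T) = 7; 151 ⊕ 7 = 144.

P1 = 42, P2 = 96, P3 = 227, P4 = 135, P5 = 144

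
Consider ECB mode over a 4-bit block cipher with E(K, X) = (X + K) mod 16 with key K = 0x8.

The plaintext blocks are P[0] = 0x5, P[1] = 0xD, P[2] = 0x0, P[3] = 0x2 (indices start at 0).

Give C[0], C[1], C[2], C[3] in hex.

C[0] = 0xD, C[1] = 0x5, C[2] = 0x8, C[3] = 0xA

ECB encryption: C_i = E(K, P_i).
C[0]: E(K, 0x5) = 0xD.
C[1]: E(K, 0xD) = 0x5.
C[2]: E(K, 0x0) = 0x8.
C[3]: E(K, 0x2) = 0xA.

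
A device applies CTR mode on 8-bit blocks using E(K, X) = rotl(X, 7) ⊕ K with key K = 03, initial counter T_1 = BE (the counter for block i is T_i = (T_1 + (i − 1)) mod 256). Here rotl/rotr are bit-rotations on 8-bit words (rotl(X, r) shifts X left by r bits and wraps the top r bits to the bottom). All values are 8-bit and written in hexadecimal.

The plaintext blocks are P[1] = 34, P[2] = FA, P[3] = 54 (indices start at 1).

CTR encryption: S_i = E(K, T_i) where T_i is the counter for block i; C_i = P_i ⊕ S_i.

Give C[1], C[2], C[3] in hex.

C[1] = 68, C[2] = 26, C[3] = 37

C[1]: T = BE, S = E(K, T) = 5C; 34 ⊕ 5C = 68.
C[2]: T = BF, S = E(K, T) = DC; FA ⊕ DC = 26.
C[3]: T = C0, S = E(K, T) = 63; 54 ⊕ 63 = 37.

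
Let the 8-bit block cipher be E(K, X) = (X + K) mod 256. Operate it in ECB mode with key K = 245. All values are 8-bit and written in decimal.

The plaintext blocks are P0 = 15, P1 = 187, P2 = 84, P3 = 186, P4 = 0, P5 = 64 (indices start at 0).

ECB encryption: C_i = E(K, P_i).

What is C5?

C5 = 53

C5: E(K, 64) = 53.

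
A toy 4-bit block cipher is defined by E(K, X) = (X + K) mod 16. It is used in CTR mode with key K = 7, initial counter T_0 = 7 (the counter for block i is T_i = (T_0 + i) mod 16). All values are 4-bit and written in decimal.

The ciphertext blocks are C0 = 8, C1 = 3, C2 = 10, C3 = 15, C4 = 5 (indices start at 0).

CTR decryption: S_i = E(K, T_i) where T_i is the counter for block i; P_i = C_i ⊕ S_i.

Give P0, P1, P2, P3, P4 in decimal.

P0 = 6, P1 = 12, P2 = 10, P3 = 14, P4 = 7

P0: T = 7, S = E(K, T) = 14; 8 ⊕ 14 = 6.
P1: T = 8, S = E(K, T) = 15; 3 ⊕ 15 = 12.
P2: T = 9, S = E(K, T) = 0; 10 ⊕ 0 = 10.
P3: T = 10, S = E(K, T) = 1; 15 ⊕ 1 = 14.
P4: T = 11, S = E(K, T) = 2; 5 ⊕ 2 = 7.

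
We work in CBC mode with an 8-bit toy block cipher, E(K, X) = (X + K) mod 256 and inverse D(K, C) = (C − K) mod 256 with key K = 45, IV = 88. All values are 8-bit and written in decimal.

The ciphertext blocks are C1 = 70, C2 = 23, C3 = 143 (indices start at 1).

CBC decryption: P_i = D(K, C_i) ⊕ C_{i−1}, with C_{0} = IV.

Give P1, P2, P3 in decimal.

P1: D(K, 70) = 25; 25 ⊕ 88 = 65.
P2: D(K, 23) = 234; 234 ⊕ 70 = 172.
P3: D(K, 143) = 98; 98 ⊕ 23 = 117.

P1 = 65, P2 = 172, P3 = 117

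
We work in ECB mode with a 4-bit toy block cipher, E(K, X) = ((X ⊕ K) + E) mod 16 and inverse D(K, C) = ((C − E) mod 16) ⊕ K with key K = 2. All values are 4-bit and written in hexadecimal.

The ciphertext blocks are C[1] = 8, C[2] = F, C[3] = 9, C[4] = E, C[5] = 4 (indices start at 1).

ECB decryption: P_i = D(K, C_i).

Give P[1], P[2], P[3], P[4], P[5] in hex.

P[1]: D(K, 8) = 8.
P[2]: D(K, F) = 3.
P[3]: D(K, 9) = 9.
P[4]: D(K, E) = 2.
P[5]: D(K, 4) = 4.

P[1] = 8, P[2] = 3, P[3] = 9, P[4] = 2, P[5] = 4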